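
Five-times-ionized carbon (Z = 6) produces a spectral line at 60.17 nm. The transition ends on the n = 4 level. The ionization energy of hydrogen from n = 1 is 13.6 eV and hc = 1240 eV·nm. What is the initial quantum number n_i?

The photon energy is ΔE = hc/λ = 1240 / 60.17 = 20.61 eV.
With Z = 6, ΔE = 489.6 × (1/n_f² − 1/n_i²), so 1/n_f² − 1/n_i² = 0.04209.
With n_f = 4: 1/n_i² = 1/16 − 0.04209 = 0.02041, so n_i ≈ 7.00.

n_i = 7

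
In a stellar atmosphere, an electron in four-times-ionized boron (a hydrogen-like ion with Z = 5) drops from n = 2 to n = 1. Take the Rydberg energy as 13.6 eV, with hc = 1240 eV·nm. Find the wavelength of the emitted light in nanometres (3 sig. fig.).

For Z = 5 the level energies scale as Z², so the effective Rydberg energy is 13.6 × 25 = 340.0 eV.
ΔE = 340.0 × (1/1² − 1/2²) = 340.0 × 0.7500 = 255.0 eV.
λ = hc/ΔE = 1240 / 255.0 = 4.86 nm.

4.86 nm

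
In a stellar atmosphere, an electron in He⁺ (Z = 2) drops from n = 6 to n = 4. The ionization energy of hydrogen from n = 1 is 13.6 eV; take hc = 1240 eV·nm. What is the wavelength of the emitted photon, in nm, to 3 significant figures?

656 nm

For Z = 2 the level energies scale as Z², so the effective Rydberg energy is 13.6 × 4 = 54.40 eV.
ΔE = 54.40 × (1/4² − 1/6²) = 54.40 × 0.03472 = 1.889 eV.
λ = hc/ΔE = 1240 / 1.889 = 656 nm.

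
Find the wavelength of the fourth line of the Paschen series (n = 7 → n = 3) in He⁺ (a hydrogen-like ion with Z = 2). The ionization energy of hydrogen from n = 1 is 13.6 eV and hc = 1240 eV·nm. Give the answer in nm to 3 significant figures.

The Paschen series terminates on n_f = 3; the fourth line has n_i = 3+4 = 7.
ΔE = 54.40 × (1/3² − 1/7²) = 4.934 eV.
λ = 1240 / 4.934 = 251 nm.

251 nm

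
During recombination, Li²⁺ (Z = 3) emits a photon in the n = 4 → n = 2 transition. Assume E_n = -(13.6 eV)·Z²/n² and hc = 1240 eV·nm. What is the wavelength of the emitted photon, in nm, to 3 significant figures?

54.0 nm

For Z = 3 the level energies scale as Z², so the effective Rydberg energy is 13.6 × 9 = 122.4 eV.
ΔE = 122.4 × (1/2² − 1/4²) = 122.4 × 0.1875 = 22.95 eV.
λ = hc/ΔE = 1240 / 22.95 = 54.0 nm.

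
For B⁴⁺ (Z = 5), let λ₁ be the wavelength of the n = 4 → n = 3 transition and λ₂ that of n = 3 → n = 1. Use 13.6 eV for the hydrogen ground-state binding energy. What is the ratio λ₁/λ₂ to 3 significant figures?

λ ∝ 1/ΔE ∝ 1/(1/n_f² − 1/n_i²), and the Z² and hc factors cancel in the ratio.
λ₁/λ₂ = (1/1² − 1/3²)/(1/3² − 1/4²) = 0.8889/0.04861 = 18.3.

18.3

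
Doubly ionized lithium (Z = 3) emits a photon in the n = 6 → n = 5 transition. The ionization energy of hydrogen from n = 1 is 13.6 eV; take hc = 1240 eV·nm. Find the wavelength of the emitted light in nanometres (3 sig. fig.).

829 nm

For Z = 3 the level energies scale as Z², so the effective Rydberg energy is 13.6 × 9 = 122.4 eV.
ΔE = 122.4 × (1/5² − 1/6²) = 122.4 × 0.01222 = 1.496 eV.
λ = hc/ΔE = 1240 / 1.496 = 829 nm.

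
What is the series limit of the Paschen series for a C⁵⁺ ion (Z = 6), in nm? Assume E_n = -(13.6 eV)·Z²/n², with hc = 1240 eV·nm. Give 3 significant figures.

22.8 nm

The Paschen series has lower level n_f = 3; the series limit corresponds to n_i → ∞.
ΔE_max = 13.6 × 36 / 3² = 54.40 eV.
λ_min = 1240 / 54.40 = 22.8 nm.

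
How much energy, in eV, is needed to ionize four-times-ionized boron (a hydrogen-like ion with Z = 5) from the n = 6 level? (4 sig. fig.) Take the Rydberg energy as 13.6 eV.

9.444 eV

E_n = −13.6 Z²/n² = −340.0/n² eV for Z = 5.
E_6 = −340.0/36 = −9.444 eV, so ionization (to E = 0) requires 9.444 eV.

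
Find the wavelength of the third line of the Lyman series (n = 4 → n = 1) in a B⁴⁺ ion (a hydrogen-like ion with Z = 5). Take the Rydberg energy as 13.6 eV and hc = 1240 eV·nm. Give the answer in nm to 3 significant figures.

The Lyman series terminates on n_f = 1; the third line has n_i = 1+3 = 4.
ΔE = 340.0 × (1/1² − 1/4²) = 318.8 eV.
λ = 1240 / 318.8 = 3.89 nm.

3.89 nm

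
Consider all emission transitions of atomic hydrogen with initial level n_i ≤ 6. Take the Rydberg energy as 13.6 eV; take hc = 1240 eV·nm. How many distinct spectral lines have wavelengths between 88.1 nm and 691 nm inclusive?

9

Enumerate all n_i → n_f pairs with 1 ≤ n_f < n_i ≤ 6 and compute λ = 1240 / [13.6·1·(1/n_f² − 1/n_i²)].
Lines falling in [88.1, 691] nm: 6→1 (93.78 nm), 5→1 (94.98 nm), 4→1 (97.25 nm), 3→1 (102.6 nm), 2→1 (121.6 nm), 6→2 (410.3 nm), 5→2 (434.2 nm), 4→2 (486.3 nm), 3→2 (656.5 nm).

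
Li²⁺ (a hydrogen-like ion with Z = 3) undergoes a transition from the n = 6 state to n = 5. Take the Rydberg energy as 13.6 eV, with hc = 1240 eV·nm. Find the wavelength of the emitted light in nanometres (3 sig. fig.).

829 nm

For Z = 3 the level energies scale as Z², so the effective Rydberg energy is 13.6 × 9 = 122.4 eV.
ΔE = 122.4 × (1/5² − 1/6²) = 122.4 × 0.01222 = 1.496 eV.
λ = hc/ΔE = 1240 / 1.496 = 829 nm.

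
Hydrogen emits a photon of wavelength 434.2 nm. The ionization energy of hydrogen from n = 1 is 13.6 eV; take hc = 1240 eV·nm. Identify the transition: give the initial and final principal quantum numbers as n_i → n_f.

The photon energy is ΔE = hc/λ = 1240 / 434.2 = 2.856 eV.
With Z = 1, ΔE = 13.60 × (1/n_f² − 1/n_i²), so 1/n_f² − 1/n_i² = 0.2100.
Trying n_f = 2 gives 1/n_i² = 0.04001, i.e. n_i ≈ 5; this pair matches.

n_i = 5, n_f = 2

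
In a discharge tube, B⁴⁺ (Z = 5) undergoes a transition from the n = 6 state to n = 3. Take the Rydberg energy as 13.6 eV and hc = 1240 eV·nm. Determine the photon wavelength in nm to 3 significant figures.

43.8 nm

For Z = 5 the level energies scale as Z², so the effective Rydberg energy is 13.6 × 25 = 340.0 eV.
ΔE = 340.0 × (1/3² − 1/6²) = 340.0 × 0.08333 = 28.33 eV.
λ = hc/ΔE = 1240 / 28.33 = 43.8 nm.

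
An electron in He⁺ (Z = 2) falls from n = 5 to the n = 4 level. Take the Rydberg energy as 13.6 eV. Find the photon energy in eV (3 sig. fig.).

The Bohr energies scale as Z², so for Z = 2: E_n = −54.40/n² eV.
E_5 = −54.40/25 = −2.176 eV and E_4 = −54.40/16 = −3.400 eV.
The photon energy is |E_5 − E_4| = 1.22 eV.

1.22 eV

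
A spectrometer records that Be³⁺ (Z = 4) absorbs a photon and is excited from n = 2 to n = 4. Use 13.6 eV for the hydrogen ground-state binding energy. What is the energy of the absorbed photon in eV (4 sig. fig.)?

40.80 eV

The Bohr energies scale as Z², so for Z = 4: E_n = −217.6/n² eV.
E_4 = −217.6/16 = −13.60 eV and E_2 = −217.6/4 = −54.40 eV.
The photon energy is |E_4 − E_2| = 40.80 eV.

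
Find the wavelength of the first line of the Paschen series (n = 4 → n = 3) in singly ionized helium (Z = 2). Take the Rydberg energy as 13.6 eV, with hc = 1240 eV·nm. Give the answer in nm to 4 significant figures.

The Paschen series terminates on n_f = 3; the first line has n_i = 3+1 = 4.
ΔE = 54.40 × (1/3² − 1/4²) = 2.644 eV.
λ = 1240 / 2.644 = 468.9 nm.

468.9 nm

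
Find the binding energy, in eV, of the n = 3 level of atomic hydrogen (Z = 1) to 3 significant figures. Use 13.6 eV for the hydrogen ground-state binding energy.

E_3 = −13.60/9 = −1.51 eV, so ionization (to E = 0) requires 1.51 eV.

1.51 eV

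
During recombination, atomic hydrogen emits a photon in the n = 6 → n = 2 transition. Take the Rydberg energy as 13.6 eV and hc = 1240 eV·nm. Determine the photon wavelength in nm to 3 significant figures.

ΔE = 13.60 × (1/2² − 1/6²) = 13.60 × 0.2222 = 3.022 eV.
λ = hc/ΔE = 1240 / 3.022 = 410 nm.

410 nm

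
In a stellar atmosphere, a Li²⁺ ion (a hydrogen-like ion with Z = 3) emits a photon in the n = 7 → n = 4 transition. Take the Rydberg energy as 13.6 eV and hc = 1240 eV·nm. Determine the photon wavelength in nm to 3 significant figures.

For Z = 3 the level energies scale as Z², so the effective Rydberg energy is 13.6 × 9 = 122.4 eV.
ΔE = 122.4 × (1/4² − 1/7²) = 122.4 × 0.04209 = 5.152 eV.
λ = hc/ΔE = 1240 / 5.152 = 241 nm.

241 nm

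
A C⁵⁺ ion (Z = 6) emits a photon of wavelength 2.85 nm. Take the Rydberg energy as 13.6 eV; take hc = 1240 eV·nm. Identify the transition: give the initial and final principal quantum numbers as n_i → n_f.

n_i = 3, n_f = 1

The photon energy is ΔE = hc/λ = 1240 / 2.85 = 435.1 eV.
With Z = 6, ΔE = 489.6 × (1/n_f² − 1/n_i²), so 1/n_f² − 1/n_i² = 0.8887.
Trying n_f = 1 gives 1/n_i² = 0.1113, i.e. n_i ≈ 3; this pair matches.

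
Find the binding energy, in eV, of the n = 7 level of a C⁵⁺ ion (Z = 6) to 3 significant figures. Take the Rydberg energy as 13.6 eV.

9.99 eV

E_n = −13.6 Z²/n² = −489.6/n² eV for Z = 6.
E_7 = −489.6/49 = −9.99 eV, so ionization (to E = 0) requires 9.99 eV.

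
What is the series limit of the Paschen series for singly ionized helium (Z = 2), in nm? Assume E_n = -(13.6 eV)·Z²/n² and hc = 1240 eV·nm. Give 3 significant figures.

The Paschen series has lower level n_f = 3; the series limit corresponds to n_i → ∞.
ΔE_max = 13.6 × 4 / 3² = 6.044 eV.
λ_min = 1240 / 6.044 = 205 nm.

205 nm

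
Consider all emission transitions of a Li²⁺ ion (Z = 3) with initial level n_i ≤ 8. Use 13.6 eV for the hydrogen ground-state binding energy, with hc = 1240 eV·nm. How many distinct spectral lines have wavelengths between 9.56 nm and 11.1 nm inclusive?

Enumerate all n_i → n_f pairs with 1 ≤ n_f < n_i ≤ 8 and compute λ = 1240 / [13.6·9·(1/n_f² − 1/n_i²)].
Lines falling in [9.56, 11.1] nm: 8→1 (10.29 nm), 7→1 (10.34 nm), 6→1 (10.42 nm), 5→1 (10.55 nm), 4→1 (10.81 nm).

5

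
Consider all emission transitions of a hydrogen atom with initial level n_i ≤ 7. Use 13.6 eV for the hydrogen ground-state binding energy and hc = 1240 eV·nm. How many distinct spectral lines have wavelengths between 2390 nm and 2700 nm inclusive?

1

Enumerate all n_i → n_f pairs with 1 ≤ n_f < n_i ≤ 7 and compute λ = 1240 / [13.6·1·(1/n_f² − 1/n_i²)].
Lines falling in [2390, 2700] nm: 6→4 (2626 nm).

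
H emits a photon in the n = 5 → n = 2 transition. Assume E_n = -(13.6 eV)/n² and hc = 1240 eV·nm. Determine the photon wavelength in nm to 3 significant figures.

434 nm

ΔE = 13.60 × (1/2² − 1/5²) = 13.60 × 0.2100 = 2.856 eV.
λ = hc/ΔE = 1240 / 2.856 = 434 nm.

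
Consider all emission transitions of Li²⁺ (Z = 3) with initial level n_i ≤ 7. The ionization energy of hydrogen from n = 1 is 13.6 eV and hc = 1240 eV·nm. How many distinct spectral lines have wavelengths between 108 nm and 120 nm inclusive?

1

Enumerate all n_i → n_f pairs with 1 ≤ n_f < n_i ≤ 7 and compute λ = 1240 / [13.6·9·(1/n_f² − 1/n_i²)].
Lines falling in [108, 120] nm: 7→3 (111.7 nm).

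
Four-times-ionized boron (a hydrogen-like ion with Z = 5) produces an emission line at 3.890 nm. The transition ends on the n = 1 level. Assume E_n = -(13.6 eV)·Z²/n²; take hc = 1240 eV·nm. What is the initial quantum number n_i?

n_i = 4

The photon energy is ΔE = hc/λ = 1240 / 3.890 = 318.8 eV.
With Z = 5, ΔE = 340.0 × (1/n_f² − 1/n_i²), so 1/n_f² − 1/n_i² = 0.9375.
With n_f = 1: 1/n_i² = 1/1 − 0.9375 = 0.06245, so n_i ≈ 4.00.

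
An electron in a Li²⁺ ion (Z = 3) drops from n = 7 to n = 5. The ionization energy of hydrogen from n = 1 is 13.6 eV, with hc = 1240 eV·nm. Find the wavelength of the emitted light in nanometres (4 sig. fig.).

517.1 nm

For Z = 3 the level energies scale as Z², so the effective Rydberg energy is 13.6 × 9 = 122.4 eV.
ΔE = 122.4 × (1/5² − 1/7²) = 122.4 × 0.01959 = 2.398 eV.
λ = hc/ΔE = 1240 / 2.398 = 517.1 nm.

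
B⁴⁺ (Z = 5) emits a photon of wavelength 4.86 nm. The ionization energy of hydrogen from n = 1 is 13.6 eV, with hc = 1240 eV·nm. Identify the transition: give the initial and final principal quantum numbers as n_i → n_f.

n_i = 2, n_f = 1

The photon energy is ΔE = hc/λ = 1240 / 4.86 = 255.1 eV.
With Z = 5, ΔE = 340.0 × (1/n_f² − 1/n_i²), so 1/n_f² − 1/n_i² = 0.7504.
Trying n_f = 1 gives 1/n_i² = 0.2496, i.e. n_i ≈ 2; this pair matches.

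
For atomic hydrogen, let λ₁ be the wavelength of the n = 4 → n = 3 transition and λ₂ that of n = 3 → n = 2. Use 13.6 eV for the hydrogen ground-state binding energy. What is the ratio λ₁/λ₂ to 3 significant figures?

2.86

λ ∝ 1/ΔE ∝ 1/(1/n_f² − 1/n_i²), and the Z² and hc factors cancel in the ratio.
λ₁/λ₂ = (1/2² − 1/3²)/(1/3² − 1/4²) = 0.1389/0.04861 = 2.86.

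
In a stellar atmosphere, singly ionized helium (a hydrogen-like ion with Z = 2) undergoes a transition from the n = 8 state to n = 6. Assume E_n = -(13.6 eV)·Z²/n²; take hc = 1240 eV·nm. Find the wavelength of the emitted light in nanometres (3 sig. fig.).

For Z = 2 the level energies scale as Z², so the effective Rydberg energy is 13.6 × 4 = 54.40 eV.
ΔE = 54.40 × (1/6² − 1/8²) = 54.40 × 0.01215 = 0.6611 eV.
λ = hc/ΔE = 1240 / 0.6611 = 1880 nm.

1880 nm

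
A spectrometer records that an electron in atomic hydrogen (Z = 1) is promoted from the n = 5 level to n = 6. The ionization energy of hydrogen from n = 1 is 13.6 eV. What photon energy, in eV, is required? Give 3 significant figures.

E_6 = −13.60/36 = −0.3778 eV and E_5 = −13.60/25 = −0.5440 eV.
The photon energy is |E_6 − E_5| = 0.166 eV.

0.166 eV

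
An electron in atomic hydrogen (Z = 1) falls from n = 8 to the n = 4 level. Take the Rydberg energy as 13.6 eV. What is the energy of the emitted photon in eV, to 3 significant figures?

E_8 = −13.60/64 = −0.2125 eV and E_4 = −13.60/16 = −0.8500 eV.
The photon energy is |E_8 − E_4| = 0.638 eV.

0.638 eV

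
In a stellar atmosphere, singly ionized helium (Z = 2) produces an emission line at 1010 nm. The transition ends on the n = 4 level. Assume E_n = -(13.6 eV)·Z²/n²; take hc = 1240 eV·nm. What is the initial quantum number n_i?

The photon energy is ΔE = hc/λ = 1240 / 1010 = 1.228 eV.
With Z = 2, ΔE = 54.40 × (1/n_f² − 1/n_i²), so 1/n_f² − 1/n_i² = 0.02257.
With n_f = 4: 1/n_i² = 1/16 − 0.02257 = 0.03993, so n_i ≈ 5.00.

n_i = 5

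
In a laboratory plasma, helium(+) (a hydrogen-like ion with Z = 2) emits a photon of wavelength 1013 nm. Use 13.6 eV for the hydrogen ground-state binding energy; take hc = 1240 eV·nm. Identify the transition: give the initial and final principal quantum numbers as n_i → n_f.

The photon energy is ΔE = hc/λ = 1240 / 1013 = 1.224 eV.
With Z = 2, ΔE = 54.40 × (1/n_f² − 1/n_i²), so 1/n_f² − 1/n_i² = 0.02250.
Trying n_f = 4 gives 1/n_i² = 0.04000, i.e. n_i ≈ 5; this pair matches.

n_i = 5, n_f = 4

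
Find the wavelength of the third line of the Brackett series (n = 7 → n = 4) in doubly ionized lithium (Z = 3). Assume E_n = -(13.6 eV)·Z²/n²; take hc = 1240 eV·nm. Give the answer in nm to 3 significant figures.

The Brackett series terminates on n_f = 4; the third line has n_i = 4+3 = 7.
ΔE = 122.4 × (1/4² − 1/7²) = 5.152 eV.
λ = 1240 / 5.152 = 241 nm.

241 nm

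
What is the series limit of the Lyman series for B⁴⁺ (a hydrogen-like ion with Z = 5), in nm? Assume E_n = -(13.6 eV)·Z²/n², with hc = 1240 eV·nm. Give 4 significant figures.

3.647 nm

The Lyman series has lower level n_f = 1; the series limit corresponds to n_i → ∞.
ΔE_max = 13.6 × 25 / 1² = 340.0 eV.
λ_min = 1240 / 340.0 = 3.647 nm.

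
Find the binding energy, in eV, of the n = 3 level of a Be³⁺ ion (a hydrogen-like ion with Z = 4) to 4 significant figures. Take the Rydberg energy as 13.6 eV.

24.18 eV

E_n = −13.6 Z²/n² = −217.6/n² eV for Z = 4.
E_3 = −217.6/9 = −24.18 eV, so ionization (to E = 0) requires 24.18 eV.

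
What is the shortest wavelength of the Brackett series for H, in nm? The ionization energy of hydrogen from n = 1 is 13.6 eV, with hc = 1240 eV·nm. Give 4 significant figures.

The Brackett series has lower level n_f = 4; the series limit corresponds to n_i → ∞.
ΔE_max = 13.6 × 1 / 4² = 0.8500 eV.
λ_min = 1240 / 0.8500 = 1459 nm.

1459 nm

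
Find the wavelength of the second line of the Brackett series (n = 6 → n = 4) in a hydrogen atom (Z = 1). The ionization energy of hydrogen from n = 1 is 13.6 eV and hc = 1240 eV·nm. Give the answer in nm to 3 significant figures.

2630 nm

The Brackett series terminates on n_f = 4; the second line has n_i = 4+2 = 6.
ΔE = 13.60 × (1/4² − 1/6²) = 0.4722 eV.
λ = 1240 / 0.4722 = 2630 nm.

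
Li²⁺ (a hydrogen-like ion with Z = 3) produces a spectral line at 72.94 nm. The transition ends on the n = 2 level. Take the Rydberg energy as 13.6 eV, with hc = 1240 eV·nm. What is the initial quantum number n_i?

n_i = 3

The photon energy is ΔE = hc/λ = 1240 / 72.94 = 17.00 eV.
With Z = 3, ΔE = 122.4 × (1/n_f² − 1/n_i²), so 1/n_f² − 1/n_i² = 0.1389.
With n_f = 2: 1/n_i² = 1/4 − 0.1389 = 0.1111, so n_i ≈ 3.00.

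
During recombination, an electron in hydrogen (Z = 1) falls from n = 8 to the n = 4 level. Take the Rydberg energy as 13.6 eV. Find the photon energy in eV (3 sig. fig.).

0.638 eV

E_8 = −13.60/64 = −0.2125 eV and E_4 = −13.60/16 = −0.8500 eV.
The photon energy is |E_8 − E_4| = 0.638 eV.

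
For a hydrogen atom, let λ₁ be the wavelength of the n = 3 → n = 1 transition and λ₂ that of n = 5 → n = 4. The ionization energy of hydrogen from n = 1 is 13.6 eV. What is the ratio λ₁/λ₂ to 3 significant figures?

0.0253

λ ∝ 1/ΔE ∝ 1/(1/n_f² − 1/n_i²), and the Z² and hc factors cancel in the ratio.
λ₁/λ₂ = (1/4² − 1/5²)/(1/1² − 1/3²) = 0.02250/0.8889 = 0.0253.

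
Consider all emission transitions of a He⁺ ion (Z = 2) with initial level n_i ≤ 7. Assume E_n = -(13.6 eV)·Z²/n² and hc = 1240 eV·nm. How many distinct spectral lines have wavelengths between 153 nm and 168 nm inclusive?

1

Enumerate all n_i → n_f pairs with 1 ≤ n_f < n_i ≤ 7 and compute λ = 1240 / [13.6·4·(1/n_f² − 1/n_i²)].
Lines falling in [153, 168] nm: 3→2 (164.1 nm).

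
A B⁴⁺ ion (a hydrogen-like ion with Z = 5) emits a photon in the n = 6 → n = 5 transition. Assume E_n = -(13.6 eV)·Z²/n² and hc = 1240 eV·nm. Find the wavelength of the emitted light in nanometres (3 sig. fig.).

For Z = 5 the level energies scale as Z², so the effective Rydberg energy is 13.6 × 25 = 340.0 eV.
ΔE = 340.0 × (1/5² − 1/6²) = 340.0 × 0.01222 = 4.156 eV.
λ = hc/ΔE = 1240 / 4.156 = 298 nm.

298 nm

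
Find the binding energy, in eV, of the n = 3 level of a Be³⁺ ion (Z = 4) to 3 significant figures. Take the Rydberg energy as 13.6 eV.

24.2 eV

E_n = −13.6 Z²/n² = −217.6/n² eV for Z = 4.
E_3 = −217.6/9 = −24.2 eV, so ionization (to E = 0) requires 24.2 eV.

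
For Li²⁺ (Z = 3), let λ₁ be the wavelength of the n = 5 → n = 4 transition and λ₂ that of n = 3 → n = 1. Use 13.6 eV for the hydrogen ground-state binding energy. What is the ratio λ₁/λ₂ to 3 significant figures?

39.5

λ ∝ 1/ΔE ∝ 1/(1/n_f² − 1/n_i²), and the Z² and hc factors cancel in the ratio.
λ₁/λ₂ = (1/1² − 1/3²)/(1/4² − 1/5²) = 0.8889/0.02250 = 39.5.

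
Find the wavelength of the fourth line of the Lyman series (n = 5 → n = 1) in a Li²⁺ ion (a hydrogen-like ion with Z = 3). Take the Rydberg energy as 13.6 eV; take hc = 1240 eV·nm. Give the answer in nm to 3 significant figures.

The Lyman series terminates on n_f = 1; the fourth line has n_i = 1+4 = 5.
ΔE = 122.4 × (1/1² − 1/5²) = 117.5 eV.
λ = 1240 / 117.5 = 10.6 nm.

10.6 nm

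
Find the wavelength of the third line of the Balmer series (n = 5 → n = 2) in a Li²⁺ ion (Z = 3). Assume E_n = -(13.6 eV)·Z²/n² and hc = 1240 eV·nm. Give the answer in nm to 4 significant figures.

48.24 nm

The Balmer series terminates on n_f = 2; the third line has n_i = 2+3 = 5.
ΔE = 122.4 × (1/2² − 1/5²) = 25.70 eV.
λ = 1240 / 25.70 = 48.24 nm.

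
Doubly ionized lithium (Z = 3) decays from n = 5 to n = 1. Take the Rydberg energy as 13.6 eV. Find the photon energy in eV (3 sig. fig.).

118 eV

The Bohr energies scale as Z², so for Z = 3: E_n = −122.4/n² eV.
E_5 = −122.4/25 = −4.896 eV and E_1 = −122.4/1 = −122.4 eV.
The photon energy is |E_5 − E_1| = 118 eV.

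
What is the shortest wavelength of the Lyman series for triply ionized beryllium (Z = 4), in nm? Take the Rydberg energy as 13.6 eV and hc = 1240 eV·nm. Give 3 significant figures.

The Lyman series has lower level n_f = 1; the series limit corresponds to n_i → ∞.
ΔE_max = 13.6 × 16 / 1² = 217.6 eV.
λ_min = 1240 / 217.6 = 5.70 nm.

5.70 nm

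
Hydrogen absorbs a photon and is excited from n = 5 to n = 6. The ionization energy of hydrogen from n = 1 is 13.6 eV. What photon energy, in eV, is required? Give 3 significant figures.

0.166 eV

E_6 = −13.60/36 = −0.3778 eV and E_5 = −13.60/25 = −0.5440 eV.
The photon energy is |E_6 − E_5| = 0.166 eV.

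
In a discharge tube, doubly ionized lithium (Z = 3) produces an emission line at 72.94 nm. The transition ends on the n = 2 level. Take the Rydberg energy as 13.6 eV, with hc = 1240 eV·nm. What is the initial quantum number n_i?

n_i = 3

The photon energy is ΔE = hc/λ = 1240 / 72.94 = 17.00 eV.
With Z = 3, ΔE = 122.4 × (1/n_f² − 1/n_i²), so 1/n_f² − 1/n_i² = 0.1389.
With n_f = 2: 1/n_i² = 1/4 − 0.1389 = 0.1111, so n_i ≈ 3.00.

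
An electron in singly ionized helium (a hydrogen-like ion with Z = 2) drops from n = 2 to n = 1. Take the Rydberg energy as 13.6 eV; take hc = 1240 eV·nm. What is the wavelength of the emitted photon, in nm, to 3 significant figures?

For Z = 2 the level energies scale as Z², so the effective Rydberg energy is 13.6 × 4 = 54.40 eV.
ΔE = 54.40 × (1/1² − 1/2²) = 54.40 × 0.7500 = 40.80 eV.
λ = hc/ΔE = 1240 / 40.80 = 30.4 nm.

30.4 nm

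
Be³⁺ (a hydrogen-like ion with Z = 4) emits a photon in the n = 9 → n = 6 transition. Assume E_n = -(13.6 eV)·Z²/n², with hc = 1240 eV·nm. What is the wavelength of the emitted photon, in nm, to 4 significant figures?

369.3 nm

For Z = 4 the level energies scale as Z², so the effective Rydberg energy is 13.6 × 16 = 217.6 eV.
ΔE = 217.6 × (1/6² − 1/9²) = 217.6 × 0.01543 = 3.358 eV.
λ = hc/ΔE = 1240 / 3.358 = 369.3 nm.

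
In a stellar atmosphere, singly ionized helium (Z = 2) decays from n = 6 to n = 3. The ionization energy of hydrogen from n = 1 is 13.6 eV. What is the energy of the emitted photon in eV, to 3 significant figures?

4.53 eV

The Bohr energies scale as Z², so for Z = 2: E_n = −54.40/n² eV.
E_6 = −54.40/36 = −1.511 eV and E_3 = −54.40/9 = −6.044 eV.
The photon energy is |E_6 − E_3| = 4.53 eV.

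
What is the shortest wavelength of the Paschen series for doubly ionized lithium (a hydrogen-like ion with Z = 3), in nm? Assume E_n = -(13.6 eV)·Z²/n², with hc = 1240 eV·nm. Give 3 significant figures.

The Paschen series has lower level n_f = 3; the series limit corresponds to n_i → ∞.
ΔE_max = 13.6 × 9 / 3² = 13.60 eV.
λ_min = 1240 / 13.60 = 91.2 nm.

91.2 nm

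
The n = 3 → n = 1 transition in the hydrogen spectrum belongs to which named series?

Lyman

The series is set by the lower level: n_f = 1 is the Lyman series.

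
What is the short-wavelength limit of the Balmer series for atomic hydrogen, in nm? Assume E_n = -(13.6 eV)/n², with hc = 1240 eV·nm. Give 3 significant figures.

365 nm

The Balmer series has lower level n_f = 2; the series limit corresponds to n_i → ∞.
ΔE_max = 13.6 × 1 / 2² = 3.400 eV.
λ_min = 1240 / 3.400 = 365 nm.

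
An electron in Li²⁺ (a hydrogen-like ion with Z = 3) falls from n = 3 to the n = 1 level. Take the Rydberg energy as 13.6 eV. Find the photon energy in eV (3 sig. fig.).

109 eV

The Bohr energies scale as Z², so for Z = 3: E_n = −122.4/n² eV.
E_3 = −122.4/9 = −13.60 eV and E_1 = −122.4/1 = −122.4 eV.
The photon energy is |E_3 − E_1| = 109 eV.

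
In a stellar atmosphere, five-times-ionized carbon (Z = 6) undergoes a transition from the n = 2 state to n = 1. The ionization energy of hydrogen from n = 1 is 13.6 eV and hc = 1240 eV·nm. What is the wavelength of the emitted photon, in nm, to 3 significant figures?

For Z = 6 the level energies scale as Z², so the effective Rydberg energy is 13.6 × 36 = 489.6 eV.
ΔE = 489.6 × (1/1² − 1/2²) = 489.6 × 0.7500 = 367.2 eV.
λ = hc/ΔE = 1240 / 367.2 = 3.38 nm.

3.38 nm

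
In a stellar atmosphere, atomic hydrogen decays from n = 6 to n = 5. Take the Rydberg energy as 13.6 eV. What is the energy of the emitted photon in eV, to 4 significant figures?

0.1662 eV

E_6 = −13.60/36 = −0.3778 eV and E_5 = −13.60/25 = −0.5440 eV.
The photon energy is |E_6 − E_5| = 0.1662 eV.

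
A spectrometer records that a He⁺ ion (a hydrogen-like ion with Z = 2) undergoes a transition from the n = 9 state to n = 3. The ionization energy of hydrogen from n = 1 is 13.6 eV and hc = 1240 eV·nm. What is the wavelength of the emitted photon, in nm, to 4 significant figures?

For Z = 2 the level energies scale as Z², so the effective Rydberg energy is 13.6 × 4 = 54.40 eV.
ΔE = 54.40 × (1/3² − 1/9²) = 54.40 × 0.09877 = 5.373 eV.
λ = hc/ΔE = 1240 / 5.373 = 230.8 nm.

230.8 nm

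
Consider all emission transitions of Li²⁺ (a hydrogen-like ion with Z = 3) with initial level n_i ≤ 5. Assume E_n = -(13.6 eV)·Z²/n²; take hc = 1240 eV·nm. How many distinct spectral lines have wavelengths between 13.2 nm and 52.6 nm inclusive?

2

Enumerate all n_i → n_f pairs with 1 ≤ n_f < n_i ≤ 5 and compute λ = 1240 / [13.6·9·(1/n_f² − 1/n_i²)].
Lines falling in [13.2, 52.6] nm: 2→1 (13.51 nm), 5→2 (48.24 nm).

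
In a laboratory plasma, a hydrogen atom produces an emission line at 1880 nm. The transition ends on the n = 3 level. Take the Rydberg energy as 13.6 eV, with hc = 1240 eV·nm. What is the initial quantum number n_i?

The photon energy is ΔE = hc/λ = 1240 / 1880 = 0.6596 eV.
With Z = 1, ΔE = 13.60 × (1/n_f² − 1/n_i²), so 1/n_f² − 1/n_i² = 0.04850.
With n_f = 3: 1/n_i² = 1/9 − 0.04850 = 0.06261, so n_i ≈ 4.00.

n_i = 4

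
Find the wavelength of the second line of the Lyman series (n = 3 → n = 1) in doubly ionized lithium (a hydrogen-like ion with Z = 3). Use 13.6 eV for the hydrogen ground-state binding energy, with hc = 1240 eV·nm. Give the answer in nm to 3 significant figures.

11.4 nm

The Lyman series terminates on n_f = 1; the second line has n_i = 1+2 = 3.
ΔE = 122.4 × (1/1² − 1/3²) = 108.8 eV.
λ = 1240 / 108.8 = 11.4 nm.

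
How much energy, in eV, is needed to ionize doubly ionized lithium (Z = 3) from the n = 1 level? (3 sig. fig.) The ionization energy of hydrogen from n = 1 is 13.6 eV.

122 eV

E_n = −13.6 Z²/n² = −122.4/n² eV for Z = 3.
E_1 = −122.4/1 = −122 eV, so ionization (to E = 0) requires 122 eV.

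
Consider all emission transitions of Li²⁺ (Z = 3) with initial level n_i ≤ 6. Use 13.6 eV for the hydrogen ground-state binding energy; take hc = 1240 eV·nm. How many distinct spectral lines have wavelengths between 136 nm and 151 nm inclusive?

1

Enumerate all n_i → n_f pairs with 1 ≤ n_f < n_i ≤ 6 and compute λ = 1240 / [13.6·9·(1/n_f² − 1/n_i²)].
Lines falling in [136, 151] nm: 5→3 (142.5 nm).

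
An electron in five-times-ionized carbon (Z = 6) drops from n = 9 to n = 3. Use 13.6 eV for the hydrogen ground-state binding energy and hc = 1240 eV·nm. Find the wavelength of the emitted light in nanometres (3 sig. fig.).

For Z = 6 the level energies scale as Z², so the effective Rydberg energy is 13.6 × 36 = 489.6 eV.
ΔE = 489.6 × (1/3² − 1/9²) = 489.6 × 0.09877 = 48.36 eV.
λ = hc/ΔE = 1240 / 48.36 = 25.6 nm.

25.6 nm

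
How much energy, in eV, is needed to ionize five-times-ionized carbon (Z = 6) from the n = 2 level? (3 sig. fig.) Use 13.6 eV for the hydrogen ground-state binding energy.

122 eV

E_n = −13.6 Z²/n² = −489.6/n² eV for Z = 6.
E_2 = −489.6/4 = −122 eV, so ionization (to E = 0) requires 122 eV.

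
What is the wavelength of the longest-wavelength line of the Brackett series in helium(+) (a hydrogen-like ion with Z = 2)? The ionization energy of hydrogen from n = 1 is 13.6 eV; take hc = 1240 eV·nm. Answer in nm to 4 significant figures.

The Brackett series terminates on n_f = 4; the first line has n_i = 4+1 = 5.
ΔE = 54.40 × (1/4² − 1/5²) = 1.224 eV.
λ = 1240 / 1.224 = 1013 nm.

1013 nm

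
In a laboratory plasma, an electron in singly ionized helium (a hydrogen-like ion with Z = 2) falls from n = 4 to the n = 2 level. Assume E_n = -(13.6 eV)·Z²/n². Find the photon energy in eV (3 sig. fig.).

The Bohr energies scale as Z², so for Z = 2: E_n = −54.40/n² eV.
E_4 = −54.40/16 = −3.400 eV and E_2 = −54.40/4 = −13.60 eV.
The photon energy is |E_4 − E_2| = 10.2 eV.

10.2 eV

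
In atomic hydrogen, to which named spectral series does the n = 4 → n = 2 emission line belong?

Balmer

The series is set by the lower level: n_f = 2 is the Balmer series.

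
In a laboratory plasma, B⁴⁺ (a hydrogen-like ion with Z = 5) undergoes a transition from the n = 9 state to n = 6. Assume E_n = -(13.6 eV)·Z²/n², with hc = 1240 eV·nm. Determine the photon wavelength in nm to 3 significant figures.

236 nm

For Z = 5 the level energies scale as Z², so the effective Rydberg energy is 13.6 × 25 = 340.0 eV.
ΔE = 340.0 × (1/6² − 1/9²) = 340.0 × 0.01543 = 5.247 eV.
λ = hc/ΔE = 1240 / 5.247 = 236 nm.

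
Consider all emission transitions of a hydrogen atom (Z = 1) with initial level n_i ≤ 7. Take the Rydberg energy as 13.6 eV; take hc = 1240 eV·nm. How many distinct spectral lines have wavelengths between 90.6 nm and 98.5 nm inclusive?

4

Enumerate all n_i → n_f pairs with 1 ≤ n_f < n_i ≤ 7 and compute λ = 1240 / [13.6·1·(1/n_f² − 1/n_i²)].
Lines falling in [90.6, 98.5] nm: 7→1 (93.08 nm), 6→1 (93.78 nm), 5→1 (94.98 nm), 4→1 (97.25 nm).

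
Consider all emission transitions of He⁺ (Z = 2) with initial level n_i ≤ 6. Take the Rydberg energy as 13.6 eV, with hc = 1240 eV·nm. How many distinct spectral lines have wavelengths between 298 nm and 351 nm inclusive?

Enumerate all n_i → n_f pairs with 1 ≤ n_f < n_i ≤ 6 and compute λ = 1240 / [13.6·4·(1/n_f² − 1/n_i²)].
Lines falling in [298, 351] nm: 5→3 (320.5 nm).

1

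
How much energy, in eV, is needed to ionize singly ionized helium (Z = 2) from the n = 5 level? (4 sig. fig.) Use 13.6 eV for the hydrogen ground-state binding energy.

2.176 eV

E_n = −13.6 Z²/n² = −54.40/n² eV for Z = 2.
E_5 = −54.40/25 = −2.176 eV, so ionization (to E = 0) requires 2.176 eV.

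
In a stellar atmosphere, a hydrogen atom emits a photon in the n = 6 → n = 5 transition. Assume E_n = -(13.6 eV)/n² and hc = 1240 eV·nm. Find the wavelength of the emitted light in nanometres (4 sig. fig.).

ΔE = 13.60 × (1/5² − 1/6²) = 13.60 × 0.01222 = 0.1662 eV.
λ = hc/ΔE = 1240 / 0.1662 = 7460 nm.
This line belongs to the Pfund series.

7460 nm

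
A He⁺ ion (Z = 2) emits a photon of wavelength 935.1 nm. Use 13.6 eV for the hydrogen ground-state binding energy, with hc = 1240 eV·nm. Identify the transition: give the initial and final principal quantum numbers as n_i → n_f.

n_i = 8, n_f = 5

The photon energy is ΔE = hc/λ = 1240 / 935.1 = 1.326 eV.
With Z = 2, ΔE = 54.40 × (1/n_f² − 1/n_i²), so 1/n_f² − 1/n_i² = 0.02438.
Trying n_f = 5 gives 1/n_i² = 0.01562, i.e. n_i ≈ 8; this pair matches.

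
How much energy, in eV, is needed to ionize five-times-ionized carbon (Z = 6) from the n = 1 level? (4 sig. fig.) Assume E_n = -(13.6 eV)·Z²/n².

489.6 eV

E_n = −13.6 Z²/n² = −489.6/n² eV for Z = 6.
E_1 = −489.6/1 = −489.6 eV, so ionization (to E = 0) requires 489.6 eV.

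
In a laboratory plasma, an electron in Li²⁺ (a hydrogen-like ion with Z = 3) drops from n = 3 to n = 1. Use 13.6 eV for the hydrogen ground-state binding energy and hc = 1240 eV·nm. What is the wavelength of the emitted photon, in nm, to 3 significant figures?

For Z = 3 the level energies scale as Z², so the effective Rydberg energy is 13.6 × 9 = 122.4 eV.
ΔE = 122.4 × (1/1² − 1/3²) = 122.4 × 0.8889 = 108.8 eV.
λ = hc/ΔE = 1240 / 108.8 = 11.4 nm.

11.4 nm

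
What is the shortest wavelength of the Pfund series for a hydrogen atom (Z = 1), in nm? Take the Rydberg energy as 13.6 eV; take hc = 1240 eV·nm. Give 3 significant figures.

2280 nm

The Pfund series has lower level n_f = 5; the series limit corresponds to n_i → ∞.
ΔE_max = 13.6 × 1 / 5² = 0.5440 eV.
λ_min = 1240 / 0.5440 = 2280 nm.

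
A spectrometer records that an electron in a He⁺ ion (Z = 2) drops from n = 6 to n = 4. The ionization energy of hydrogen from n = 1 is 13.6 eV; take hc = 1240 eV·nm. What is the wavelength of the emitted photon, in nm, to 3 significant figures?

656 nm

For Z = 2 the level energies scale as Z², so the effective Rydberg energy is 13.6 × 4 = 54.40 eV.
ΔE = 54.40 × (1/4² − 1/6²) = 54.40 × 0.03472 = 1.889 eV.
λ = hc/ΔE = 1240 / 1.889 = 656 nm.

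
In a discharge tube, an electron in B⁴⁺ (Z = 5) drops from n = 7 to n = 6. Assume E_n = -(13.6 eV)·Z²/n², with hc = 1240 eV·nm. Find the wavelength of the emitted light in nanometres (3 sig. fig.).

For Z = 5 the level energies scale as Z², so the effective Rydberg energy is 13.6 × 25 = 340.0 eV.
ΔE = 340.0 × (1/6² − 1/7²) = 340.0 × 0.007370 = 2.506 eV.
λ = hc/ΔE = 1240 / 2.506 = 495 nm.

495 nm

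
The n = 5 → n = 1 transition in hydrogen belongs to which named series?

Lyman

The series is set by the lower level: n_f = 1 is the Lyman series.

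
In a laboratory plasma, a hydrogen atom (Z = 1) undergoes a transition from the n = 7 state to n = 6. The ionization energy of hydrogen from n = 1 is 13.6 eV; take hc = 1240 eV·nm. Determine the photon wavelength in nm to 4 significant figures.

12370 nm

ΔE = 13.60 × (1/6² − 1/7²) = 13.60 × 0.007370 = 0.1002 eV.
λ = hc/ΔE = 1240 / 0.1002 = 12370 nm.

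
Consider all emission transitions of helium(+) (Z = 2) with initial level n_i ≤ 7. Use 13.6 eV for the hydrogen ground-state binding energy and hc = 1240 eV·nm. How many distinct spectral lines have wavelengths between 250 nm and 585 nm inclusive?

Enumerate all n_i → n_f pairs with 1 ≤ n_f < n_i ≤ 7 and compute λ = 1240 / [13.6·4·(1/n_f² − 1/n_i²)].
Lines falling in [250, 585] nm: 7→3 (251.3 nm), 6→3 (273.5 nm), 5→3 (320.5 nm), 4→3 (468.9 nm), 7→4 (541.5 nm).

5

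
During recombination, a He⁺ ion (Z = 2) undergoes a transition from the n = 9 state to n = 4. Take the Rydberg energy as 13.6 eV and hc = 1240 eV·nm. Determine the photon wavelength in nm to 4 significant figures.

454.5 nm

For Z = 2 the level energies scale as Z², so the effective Rydberg energy is 13.6 × 4 = 54.40 eV.
ΔE = 54.40 × (1/4² − 1/9²) = 54.40 × 0.05015 = 2.728 eV.
λ = hc/ΔE = 1240 / 2.728 = 454.5 nm.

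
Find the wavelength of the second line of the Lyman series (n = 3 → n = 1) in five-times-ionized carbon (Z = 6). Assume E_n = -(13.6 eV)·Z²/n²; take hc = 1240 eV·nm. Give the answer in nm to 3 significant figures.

2.85 nm

The Lyman series terminates on n_f = 1; the second line has n_i = 1+2 = 3.
ΔE = 489.6 × (1/1² − 1/3²) = 435.2 eV.
λ = 1240 / 435.2 = 2.85 nm.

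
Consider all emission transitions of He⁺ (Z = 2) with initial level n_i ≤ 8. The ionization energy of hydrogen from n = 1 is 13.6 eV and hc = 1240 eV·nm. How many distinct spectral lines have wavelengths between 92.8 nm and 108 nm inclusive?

Enumerate all n_i → n_f pairs with 1 ≤ n_f < n_i ≤ 8 and compute λ = 1240 / [13.6·4·(1/n_f² − 1/n_i²)].
Lines falling in [92.8, 108] nm: 8→2 (97.25 nm), 7→2 (99.28 nm), 6→2 (102.6 nm).

3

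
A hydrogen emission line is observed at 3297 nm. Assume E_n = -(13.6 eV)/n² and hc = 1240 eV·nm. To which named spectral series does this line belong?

Pfund

ΔE = 1240/3297 = 0.3761 eV.
This matches 13.6 × (1/5² − 1/9²), so n_f = 5: the Pfund series.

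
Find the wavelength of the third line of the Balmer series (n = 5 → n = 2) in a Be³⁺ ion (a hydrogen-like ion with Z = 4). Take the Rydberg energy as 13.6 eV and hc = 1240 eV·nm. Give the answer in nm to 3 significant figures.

The Balmer series terminates on n_f = 2; the third line has n_i = 2+3 = 5.
ΔE = 217.6 × (1/2² − 1/5²) = 45.70 eV.
λ = 1240 / 45.70 = 27.1 nm.

27.1 nm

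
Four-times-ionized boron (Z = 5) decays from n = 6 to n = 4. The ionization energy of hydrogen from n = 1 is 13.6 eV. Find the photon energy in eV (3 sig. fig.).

The Bohr energies scale as Z², so for Z = 5: E_n = −340.0/n² eV.
E_6 = −340.0/36 = −9.444 eV and E_4 = −340.0/16 = −21.25 eV.
The photon energy is |E_6 − E_4| = 11.8 eV.

11.8 eV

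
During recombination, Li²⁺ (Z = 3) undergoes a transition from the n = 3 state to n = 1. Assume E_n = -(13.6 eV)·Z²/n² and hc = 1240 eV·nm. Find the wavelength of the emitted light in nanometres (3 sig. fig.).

For Z = 3 the level energies scale as Z², so the effective Rydberg energy is 13.6 × 9 = 122.4 eV.
ΔE = 122.4 × (1/1² − 1/3²) = 122.4 × 0.8889 = 108.8 eV.
λ = hc/ΔE = 1240 / 108.8 = 11.4 nm.

11.4 nm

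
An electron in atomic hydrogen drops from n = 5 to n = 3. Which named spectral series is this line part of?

Paschen

The series is set by the lower level: n_f = 3 is the Paschen series.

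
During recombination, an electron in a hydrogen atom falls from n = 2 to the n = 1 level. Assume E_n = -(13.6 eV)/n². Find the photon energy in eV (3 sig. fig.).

E_2 = −13.60/4 = −3.400 eV and E_1 = −13.60/1 = −13.60 eV.
The photon energy is |E_2 − E_1| = 10.2 eV.

10.2 eV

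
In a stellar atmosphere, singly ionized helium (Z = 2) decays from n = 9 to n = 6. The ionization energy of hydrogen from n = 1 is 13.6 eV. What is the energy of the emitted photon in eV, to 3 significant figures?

0.840 eV

The Bohr energies scale as Z², so for Z = 2: E_n = −54.40/n² eV.
E_9 = −54.40/81 = −0.6716 eV and E_6 = −54.40/36 = −1.511 eV.
The photon energy is |E_9 − E_6| = 0.840 eV.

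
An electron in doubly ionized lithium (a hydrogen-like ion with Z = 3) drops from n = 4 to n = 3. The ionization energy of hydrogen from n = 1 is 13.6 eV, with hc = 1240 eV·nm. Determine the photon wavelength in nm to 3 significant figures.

208 nm

For Z = 3 the level energies scale as Z², so the effective Rydberg energy is 13.6 × 9 = 122.4 eV.
ΔE = 122.4 × (1/3² − 1/4²) = 122.4 × 0.04861 = 5.950 eV.
λ = hc/ΔE = 1240 / 5.950 = 208 nm.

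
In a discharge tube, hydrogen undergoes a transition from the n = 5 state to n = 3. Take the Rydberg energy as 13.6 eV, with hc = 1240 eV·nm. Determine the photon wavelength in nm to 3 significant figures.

ΔE = 13.60 × (1/3² − 1/5²) = 13.60 × 0.07111 = 0.9671 eV.
λ = hc/ΔE = 1240 / 0.9671 = 1280 nm.

1280 nm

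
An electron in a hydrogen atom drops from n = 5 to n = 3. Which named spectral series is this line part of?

The series is set by the lower level: n_f = 3 is the Paschen series.

Paschen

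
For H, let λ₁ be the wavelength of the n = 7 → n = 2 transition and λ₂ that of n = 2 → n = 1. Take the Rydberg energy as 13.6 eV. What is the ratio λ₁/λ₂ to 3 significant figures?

λ ∝ 1/ΔE ∝ 1/(1/n_f² − 1/n_i²), and the Z² and hc factors cancel in the ratio.
λ₁/λ₂ = (1/1² − 1/2²)/(1/2² − 1/7²) = 0.7500/0.2296 = 3.27.

3.27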